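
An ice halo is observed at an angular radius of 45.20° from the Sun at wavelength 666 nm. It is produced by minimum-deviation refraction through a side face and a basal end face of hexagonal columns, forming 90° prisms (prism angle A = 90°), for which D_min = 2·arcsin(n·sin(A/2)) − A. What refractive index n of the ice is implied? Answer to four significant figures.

Rearranging: n = sin((D_min + A)/2) / sin(A/2).
(D_min + A)/2 = (45.20° + 90°)/2 = 67.600°.
n = sin 67.600° / sin 45° = 0.9245 / 0.7071 = 1.3075.

1.308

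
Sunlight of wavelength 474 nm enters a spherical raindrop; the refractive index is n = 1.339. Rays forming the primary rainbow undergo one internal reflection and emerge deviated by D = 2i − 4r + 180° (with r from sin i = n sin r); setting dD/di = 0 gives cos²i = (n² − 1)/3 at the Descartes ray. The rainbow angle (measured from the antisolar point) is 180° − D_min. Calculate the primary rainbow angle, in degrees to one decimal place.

41.2°

cos²i = (1.79292 − 1)/3 = 0.26431; i = arccos(0.51411) = 59.062°.
sin r = sin 59.062°/1.339 = 0.64057; r = 39.834°.
D_min = 2·59.062° − 4·39.834° + 180° = 138.786°.
Rainbow angle = 180° − D_min = 41.214°.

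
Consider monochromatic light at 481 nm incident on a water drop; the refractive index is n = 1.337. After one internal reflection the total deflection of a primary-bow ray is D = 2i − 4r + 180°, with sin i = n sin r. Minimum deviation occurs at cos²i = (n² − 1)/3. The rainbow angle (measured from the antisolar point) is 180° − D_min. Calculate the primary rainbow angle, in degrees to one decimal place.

41.5°

cos²i = (1.78757 − 1)/3 = 0.26252; i = arccos(0.51237) = 59.178°.
sin r = sin 59.178°/1.337 = 0.64231; r = 39.964°.
D_min = 2·59.178° − 4·39.964° + 180° = 138.500°.
Rainbow angle = 180° − D_min = 41.500°.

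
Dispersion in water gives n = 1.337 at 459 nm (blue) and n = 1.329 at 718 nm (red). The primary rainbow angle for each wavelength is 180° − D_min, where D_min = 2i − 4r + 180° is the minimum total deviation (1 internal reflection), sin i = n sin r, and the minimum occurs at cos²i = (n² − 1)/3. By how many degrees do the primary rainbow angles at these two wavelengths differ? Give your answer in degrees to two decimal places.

At 459 nm (n = 1.337): cos²i = 0.26252 → i = 59.178°, r = 39.964°, D_min = 138.500°, rainbow angle = 41.500°.
At 718 nm (n = 1.329): cos²i = 0.25541 → i = 59.643°, r = 40.487°, D_min = 137.337°, rainbow angle = 42.663°.
Angular width = |41.500° − 42.663°| = 1.163°.

1.16°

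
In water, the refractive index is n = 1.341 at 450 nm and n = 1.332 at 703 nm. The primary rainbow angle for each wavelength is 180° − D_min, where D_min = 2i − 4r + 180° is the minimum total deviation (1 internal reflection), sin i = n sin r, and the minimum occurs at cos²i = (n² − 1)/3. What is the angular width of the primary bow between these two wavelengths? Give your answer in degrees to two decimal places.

1.29°

At 450 nm (n = 1.341): cos²i = 0.26609 → i = 58.946°, r = 39.705°, D_min = 139.071°, rainbow angle = 40.929°.
At 703 nm (n = 1.332): cos²i = 0.25807 → i = 59.469°, r = 40.290°, D_min = 137.776°, rainbow angle = 42.224°.
Angular width = |40.929° − 42.224°| = 1.295°.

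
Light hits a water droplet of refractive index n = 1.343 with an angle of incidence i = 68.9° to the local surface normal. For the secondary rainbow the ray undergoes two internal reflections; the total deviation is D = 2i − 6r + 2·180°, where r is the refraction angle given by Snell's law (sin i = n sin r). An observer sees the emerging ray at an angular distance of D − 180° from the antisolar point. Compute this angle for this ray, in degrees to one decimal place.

53.8°

sin r = sin 68.9° / 1.343 = 0.9330/1.343 = 0.6947; r = 44.00°.
D = 2·68.9° − 6·44.00° + 2·180° = 137.80° − 264.01° + 360° = 233.79°.
Angle from antisolar point = D − 180° = 53.79°.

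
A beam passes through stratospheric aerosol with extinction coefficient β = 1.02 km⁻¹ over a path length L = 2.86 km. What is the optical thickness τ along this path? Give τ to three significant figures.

2.92

τ = β·L = 1.02 × 2.86 = 2.9172.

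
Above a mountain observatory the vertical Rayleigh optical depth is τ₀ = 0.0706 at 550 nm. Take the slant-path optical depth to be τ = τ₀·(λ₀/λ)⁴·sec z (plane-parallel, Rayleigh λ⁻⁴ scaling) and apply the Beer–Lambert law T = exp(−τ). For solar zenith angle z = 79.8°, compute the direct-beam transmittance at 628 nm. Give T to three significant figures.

0.791

sec 79.8° = 5.6470.
τ = 0.0706 × (550/628)⁴ × 5.6470 = 0.0706 × 0.5883 × 5.6470 = 0.2346.
T = exp(−0.2346) = 0.7909.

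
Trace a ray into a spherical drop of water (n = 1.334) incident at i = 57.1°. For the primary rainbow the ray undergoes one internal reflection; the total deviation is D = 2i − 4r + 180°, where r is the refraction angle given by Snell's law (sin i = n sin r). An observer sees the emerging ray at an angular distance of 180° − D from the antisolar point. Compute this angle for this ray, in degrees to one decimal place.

41.8°

sin r = sin 57.1° / 1.334 = 0.8396/1.334 = 0.6294; r = 39.01°.
D = 2·57.1° − 4·39.01° + 180° = 114.20° − 156.02° + 180° = 138.18°.
Angle from antisolar point = 180° − D = 41.82°.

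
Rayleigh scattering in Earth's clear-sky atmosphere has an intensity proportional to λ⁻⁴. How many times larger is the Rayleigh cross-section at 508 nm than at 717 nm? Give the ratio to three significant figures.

Rayleigh scattering ∝ λ⁻⁴, so the ratio of coefficients is the inverse fourth power of the wavelength ratio.
σ(508)/σ(717) = (717/508)⁴ = (1.4114)⁴ = 3.968.

3.97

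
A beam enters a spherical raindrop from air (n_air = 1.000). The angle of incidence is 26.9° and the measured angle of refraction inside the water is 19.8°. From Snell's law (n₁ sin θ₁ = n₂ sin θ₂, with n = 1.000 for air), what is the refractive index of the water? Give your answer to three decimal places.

n = sin θ_i / sin θ_r = sin 26.9° / sin 19.8° = 0.4524 / 0.3387 = 1.3356.

1.336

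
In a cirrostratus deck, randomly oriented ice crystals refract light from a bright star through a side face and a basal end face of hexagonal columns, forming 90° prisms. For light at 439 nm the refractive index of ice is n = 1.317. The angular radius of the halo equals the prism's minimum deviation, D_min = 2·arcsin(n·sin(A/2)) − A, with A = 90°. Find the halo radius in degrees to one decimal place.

47.3°

n·sin(A/2) = 1.317 × sin 45° = 1.317 × 0.7071 = 0.9313.
D_min = 2·arcsin(0.9313) − 90° = 2 × 68.632° − 90° = 47.264°.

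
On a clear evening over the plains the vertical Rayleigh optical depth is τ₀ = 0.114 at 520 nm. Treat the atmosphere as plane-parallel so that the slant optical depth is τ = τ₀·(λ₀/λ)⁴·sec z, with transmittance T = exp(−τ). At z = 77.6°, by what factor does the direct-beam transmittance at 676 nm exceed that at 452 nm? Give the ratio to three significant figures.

Airmass: sec 77.6° = 4.6569.
τ(676 nm) = 0.114 × (520/676)⁴ × 4.6569 = 0.114 × 0.3501 × 4.6569 = 0.1859.
τ(452 nm) = 0.114 × (520/452)⁴ × 4.6569 = 0.114 × 1.7517 × 4.6569 = 0.9300.
T(676)/T(452) = exp(τ_B − τ_A) = exp(0.7441) = 2.1045.

2.10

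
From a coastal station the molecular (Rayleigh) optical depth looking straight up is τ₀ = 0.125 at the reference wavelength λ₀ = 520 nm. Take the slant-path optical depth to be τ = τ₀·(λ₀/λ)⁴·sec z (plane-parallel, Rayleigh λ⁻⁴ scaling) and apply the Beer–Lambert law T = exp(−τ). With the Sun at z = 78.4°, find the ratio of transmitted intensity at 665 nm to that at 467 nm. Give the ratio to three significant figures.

2.06

Airmass: sec 78.4° = 4.9732.
τ(665 nm) = 0.125 × (520/665)⁴ × 4.9732 = 0.125 × 0.3739 × 4.9732 = 0.2324.
τ(467 nm) = 0.125 × (520/467)⁴ × 4.9732 = 0.125 × 1.5373 × 4.9732 = 0.9556.
T(665)/T(467) = exp(τ_B − τ_A) = exp(0.7232) = 2.0610.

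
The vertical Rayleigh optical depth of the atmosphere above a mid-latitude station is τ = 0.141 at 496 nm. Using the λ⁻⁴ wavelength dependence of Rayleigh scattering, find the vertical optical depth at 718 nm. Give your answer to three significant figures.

0.0321

τ(718 nm) = τ(496 nm) × (496/718)⁴ = 0.141 × (0.6908)⁴ = 0.141 × 0.2277 = 0.0321.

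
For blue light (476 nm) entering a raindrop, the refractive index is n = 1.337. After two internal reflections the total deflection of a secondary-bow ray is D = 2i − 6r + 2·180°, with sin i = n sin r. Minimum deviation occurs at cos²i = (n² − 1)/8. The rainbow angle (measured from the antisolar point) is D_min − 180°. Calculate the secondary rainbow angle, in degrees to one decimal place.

51.9°

cos²i = (1.78757 − 1)/8 = 0.09845; i = arccos(0.31376) = 71.714°.
sin r = sin 71.714°/1.337 = 0.71017; r = 45.249°.
D_min = 2·71.714° − 6·45.249° + 360° = 231.934°.
Rainbow angle = D_min − 180° = 51.934°.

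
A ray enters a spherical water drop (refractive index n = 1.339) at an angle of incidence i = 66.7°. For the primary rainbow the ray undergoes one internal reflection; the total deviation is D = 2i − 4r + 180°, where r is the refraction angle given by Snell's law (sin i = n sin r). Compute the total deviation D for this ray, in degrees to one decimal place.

140.2°

sin r = sin 66.7° / 1.339 = 0.9184/1.339 = 0.6859; r = 43.31°.
D = 2·66.7° − 4·43.31° + 180° = 133.40° − 173.23° + 180° = 140.17°.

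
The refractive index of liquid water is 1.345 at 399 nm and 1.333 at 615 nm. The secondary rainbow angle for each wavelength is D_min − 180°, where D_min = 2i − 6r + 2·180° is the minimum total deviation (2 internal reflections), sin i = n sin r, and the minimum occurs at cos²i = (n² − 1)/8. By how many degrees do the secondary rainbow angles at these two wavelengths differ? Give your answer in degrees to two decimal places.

3.10°

At 399 nm (n = 1.345): cos²i = 0.10113 → i = 71.458°, r = 44.821°, D_min = 233.987°, rainbow angle = 53.987°.
At 615 nm (n = 1.333): cos²i = 0.09711 → i = 71.843°, r = 45.466°, D_min = 230.891°, rainbow angle = 50.891°.
Angular width = |53.987° − 50.891°| = 3.096°.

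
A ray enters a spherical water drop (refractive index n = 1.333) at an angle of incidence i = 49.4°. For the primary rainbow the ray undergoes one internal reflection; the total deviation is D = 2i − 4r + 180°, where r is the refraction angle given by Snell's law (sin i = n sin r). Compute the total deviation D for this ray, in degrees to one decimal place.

139.9°

sin r = sin 49.4° / 1.333 = 0.7593/1.333 = 0.5696; r = 34.72°.
D = 2·49.4° − 4·34.72° + 180° = 98.80° − 138.89° + 180° = 139.91°.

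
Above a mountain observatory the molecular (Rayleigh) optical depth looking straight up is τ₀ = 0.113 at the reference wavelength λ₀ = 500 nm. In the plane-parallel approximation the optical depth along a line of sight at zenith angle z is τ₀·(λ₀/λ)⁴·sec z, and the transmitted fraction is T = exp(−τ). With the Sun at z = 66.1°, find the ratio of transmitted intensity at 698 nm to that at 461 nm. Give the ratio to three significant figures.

1.37

Airmass: sec 66.1° = 2.4683.
τ(698 nm) = 0.113 × (500/698)⁴ × 2.4683 = 0.113 × 0.2633 × 2.4683 = 0.0734.
τ(461 nm) = 0.113 × (500/461)⁴ × 2.4683 = 0.113 × 1.3838 × 2.4683 = 0.3860.
T(698)/T(461) = exp(τ_B − τ_A) = exp(0.3125) = 1.3669.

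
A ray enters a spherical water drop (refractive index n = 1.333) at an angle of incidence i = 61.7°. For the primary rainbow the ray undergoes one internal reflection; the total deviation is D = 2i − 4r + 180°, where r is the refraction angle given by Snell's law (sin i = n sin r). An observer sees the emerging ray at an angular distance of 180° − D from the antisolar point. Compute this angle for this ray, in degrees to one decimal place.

sin r = sin 61.7° / 1.333 = 0.8805/1.333 = 0.6605; r = 41.34°.
D = 2·61.7° − 4·41.34° + 180° = 123.40° − 165.36° + 180° = 138.04°.
Angle from antisolar point = 180° − D = 41.96°.

42.0°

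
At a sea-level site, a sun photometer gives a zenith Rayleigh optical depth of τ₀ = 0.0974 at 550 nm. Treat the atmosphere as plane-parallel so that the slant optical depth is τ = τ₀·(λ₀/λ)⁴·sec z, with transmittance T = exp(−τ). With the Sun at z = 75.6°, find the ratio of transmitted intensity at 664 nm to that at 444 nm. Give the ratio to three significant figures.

2.09

Airmass: sec 75.6° = 4.0211.
τ(664 nm) = 0.0974 × (550/664)⁴ × 4.0211 = 0.0974 × 0.4707 × 4.0211 = 0.1844.
τ(444 nm) = 0.0974 × (550/444)⁴ × 4.0211 = 0.0974 × 2.3546 × 4.0211 = 0.9222.
T(664)/T(444) = exp(τ_B − τ_A) = exp(0.7378) = 2.0914.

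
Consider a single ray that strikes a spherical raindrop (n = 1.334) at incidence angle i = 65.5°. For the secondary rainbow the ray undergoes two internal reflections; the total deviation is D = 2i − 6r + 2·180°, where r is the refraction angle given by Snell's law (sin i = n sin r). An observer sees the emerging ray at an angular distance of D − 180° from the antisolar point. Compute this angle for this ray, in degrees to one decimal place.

sin r = sin 65.5° / 1.334 = 0.9100/1.334 = 0.6821; r = 43.01°.
D = 2·65.5° − 6·43.01° + 2·180° = 131.00° − 258.06° + 360° = 232.94°.
Angle from antisolar point = D − 180° = 52.94°.

52.9°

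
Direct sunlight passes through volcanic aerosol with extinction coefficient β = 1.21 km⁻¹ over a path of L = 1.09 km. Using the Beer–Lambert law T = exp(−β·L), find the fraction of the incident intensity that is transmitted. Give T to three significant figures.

τ = β·L = 1.21 × 1.09 = 1.3189.
T = exp(−1.3189) = 0.2674.

0.267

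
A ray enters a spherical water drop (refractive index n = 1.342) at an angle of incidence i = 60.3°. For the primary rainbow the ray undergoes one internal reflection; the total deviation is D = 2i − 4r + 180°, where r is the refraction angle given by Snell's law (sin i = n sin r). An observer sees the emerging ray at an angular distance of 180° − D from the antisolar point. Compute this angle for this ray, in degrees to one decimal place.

40.7°

sin r = sin 60.3° / 1.342 = 0.8686/1.342 = 0.6473; r = 40.34°.
D = 2·60.3° − 4·40.34° + 180° = 120.60° − 161.34° + 180° = 139.26°.
Angle from antisolar point = 180° − D = 40.74°.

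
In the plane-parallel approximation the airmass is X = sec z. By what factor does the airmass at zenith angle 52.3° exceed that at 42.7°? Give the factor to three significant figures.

X(52.3°)/X(42.7°) = sec 52.3° / sec 42.7° = cos 42.7° / cos 52.3° = 0.7349/0.6115 = 1.2018.

1.20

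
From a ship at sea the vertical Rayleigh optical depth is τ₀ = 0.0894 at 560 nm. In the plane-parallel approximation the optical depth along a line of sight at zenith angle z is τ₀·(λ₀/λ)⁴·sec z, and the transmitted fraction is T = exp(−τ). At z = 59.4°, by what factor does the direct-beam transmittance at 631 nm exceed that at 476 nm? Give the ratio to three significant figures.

Airmass: sec 59.4° = 1.9645.
τ(631 nm) = 0.0894 × (560/631)⁴ × 1.9645 = 0.0894 × 0.6203 × 1.9645 = 0.1089.
τ(476 nm) = 0.0894 × (560/476)⁴ × 1.9645 = 0.0894 × 1.9157 × 1.9645 = 0.3364.
T(631)/T(476) = exp(τ_B − τ_A) = exp(0.2275) = 1.2554.

1.26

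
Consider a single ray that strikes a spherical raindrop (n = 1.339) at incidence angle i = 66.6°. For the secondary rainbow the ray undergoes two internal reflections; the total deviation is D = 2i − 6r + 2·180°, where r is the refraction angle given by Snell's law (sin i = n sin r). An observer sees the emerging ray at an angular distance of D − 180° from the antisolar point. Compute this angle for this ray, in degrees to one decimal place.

sin r = sin 66.6° / 1.339 = 0.9178/1.339 = 0.6854; r = 43.27°.
D = 2·66.6° − 6·43.27° + 2·180° = 133.20° − 259.60° + 360° = 233.60°.
Angle from antisolar point = D − 180° = 53.60°.

53.6°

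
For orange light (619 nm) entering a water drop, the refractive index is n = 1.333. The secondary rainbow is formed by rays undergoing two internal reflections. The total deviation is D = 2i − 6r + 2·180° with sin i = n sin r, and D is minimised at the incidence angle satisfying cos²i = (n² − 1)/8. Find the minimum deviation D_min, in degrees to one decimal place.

cos²i = (1.77689 − 1)/8 = 0.09711; i = arccos(0.31163) = 71.843°.
sin r = sin 71.843°/1.333 = 0.71283; r = 45.466°.
D_min = 2·71.843° − 6·45.466° + 360° = 230.891°.

230.9°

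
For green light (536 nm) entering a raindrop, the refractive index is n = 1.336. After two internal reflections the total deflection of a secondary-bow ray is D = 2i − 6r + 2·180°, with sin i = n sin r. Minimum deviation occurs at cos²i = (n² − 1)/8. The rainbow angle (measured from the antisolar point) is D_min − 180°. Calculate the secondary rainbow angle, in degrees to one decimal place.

51.7°

cos²i = (1.78490 − 1)/8 = 0.09811; i = arccos(0.31323) = 71.746°.
sin r = sin 71.746°/1.336 = 0.71084; r = 45.303°.
D_min = 2·71.746° − 6·45.303° + 360° = 231.674°.
Rainbow angle = D_min − 180° = 51.674°.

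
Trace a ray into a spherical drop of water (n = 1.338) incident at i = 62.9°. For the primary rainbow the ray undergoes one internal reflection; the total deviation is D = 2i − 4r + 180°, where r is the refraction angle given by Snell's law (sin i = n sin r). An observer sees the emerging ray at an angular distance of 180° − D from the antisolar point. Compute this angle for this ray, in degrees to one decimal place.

sin r = sin 62.9° / 1.338 = 0.8902/1.338 = 0.6653; r = 41.71°.
D = 2·62.9° − 4·41.71° + 180° = 125.80° − 166.83° + 180° = 138.97°.
Angle from antisolar point = 180° − D = 41.03°.

41.0°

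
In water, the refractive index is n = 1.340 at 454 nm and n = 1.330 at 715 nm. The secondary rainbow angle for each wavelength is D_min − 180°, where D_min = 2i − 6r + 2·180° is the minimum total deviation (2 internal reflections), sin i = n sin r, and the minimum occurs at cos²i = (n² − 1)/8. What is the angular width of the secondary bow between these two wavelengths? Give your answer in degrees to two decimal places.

At 454 nm (n = 1.340): cos²i = 0.09945 → i = 71.618°, r = 45.088°, D_min = 232.709°, rainbow angle = 52.709°.
At 715 nm (n = 1.330): cos²i = 0.09611 → i = 71.940°, r = 45.630°, D_min = 230.101°, rainbow angle = 50.101°.
Angular width = |52.709° − 50.101°| = 2.608°.

2.61°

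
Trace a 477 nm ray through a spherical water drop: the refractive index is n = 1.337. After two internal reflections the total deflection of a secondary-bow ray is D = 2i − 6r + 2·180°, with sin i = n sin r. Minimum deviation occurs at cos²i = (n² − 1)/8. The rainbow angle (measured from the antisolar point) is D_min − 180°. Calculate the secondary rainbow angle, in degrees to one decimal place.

cos²i = (1.78757 − 1)/8 = 0.09845; i = arccos(0.31376) = 71.714°.
sin r = sin 71.714°/1.337 = 0.71017; r = 45.249°.
D_min = 2·71.714° − 6·45.249° + 360° = 231.934°.
Rainbow angle = D_min − 180° = 51.934°.

51.9°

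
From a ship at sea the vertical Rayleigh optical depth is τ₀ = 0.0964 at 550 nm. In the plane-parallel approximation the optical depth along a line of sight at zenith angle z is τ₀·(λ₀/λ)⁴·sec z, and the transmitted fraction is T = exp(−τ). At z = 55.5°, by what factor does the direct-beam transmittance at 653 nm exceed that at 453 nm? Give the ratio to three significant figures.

Airmass: sec 55.5° = 1.7655.
τ(653 nm) = 0.0964 × (550/653)⁴ × 1.7655 = 0.0964 × 0.5033 × 1.7655 = 0.0857.
τ(453 nm) = 0.0964 × (550/453)⁴ × 1.7655 = 0.0964 × 2.1730 × 1.7655 = 0.3698.
T(653)/T(453) = exp(τ_B − τ_A) = exp(0.2842) = 1.3287.

1.33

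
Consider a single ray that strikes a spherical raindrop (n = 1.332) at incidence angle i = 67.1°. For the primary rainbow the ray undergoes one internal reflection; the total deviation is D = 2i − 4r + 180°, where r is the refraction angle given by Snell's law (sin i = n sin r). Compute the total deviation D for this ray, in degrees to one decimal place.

139.2°

sin r = sin 67.1° / 1.332 = 0.9212/1.332 = 0.6916; r = 43.76°.
D = 2·67.1° − 4·43.76° + 180° = 134.20° − 175.02° + 180° = 139.18°.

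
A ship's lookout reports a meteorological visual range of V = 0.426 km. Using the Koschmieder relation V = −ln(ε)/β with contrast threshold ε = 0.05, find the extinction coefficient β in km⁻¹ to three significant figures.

7.03 km⁻¹

β = −ln(0.05) / V = 2.996 / 0.426 = 7.0322 km⁻¹.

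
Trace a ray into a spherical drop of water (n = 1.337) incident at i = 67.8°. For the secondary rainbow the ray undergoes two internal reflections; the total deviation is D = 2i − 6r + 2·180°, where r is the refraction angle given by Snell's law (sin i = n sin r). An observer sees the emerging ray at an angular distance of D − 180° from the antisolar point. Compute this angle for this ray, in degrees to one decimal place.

52.6°

sin r = sin 67.8° / 1.337 = 0.9259/1.337 = 0.6925; r = 43.83°.
D = 2·67.8° − 6·43.83° + 2·180° = 135.60° − 262.97° + 360° = 232.63°.
Angle from antisolar point = D − 180° = 52.63°.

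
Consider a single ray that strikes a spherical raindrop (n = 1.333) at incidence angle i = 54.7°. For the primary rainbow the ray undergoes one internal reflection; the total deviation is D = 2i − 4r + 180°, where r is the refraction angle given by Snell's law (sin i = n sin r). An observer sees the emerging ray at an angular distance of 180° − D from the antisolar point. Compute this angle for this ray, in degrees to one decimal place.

41.6°

sin r = sin 54.7° / 1.333 = 0.8161/1.333 = 0.6123; r = 37.75°.
D = 2·54.7° − 4·37.75° + 180° = 109.40° − 151.01° + 180° = 138.39°.
Angle from antisolar point = 180° − D = 41.61°.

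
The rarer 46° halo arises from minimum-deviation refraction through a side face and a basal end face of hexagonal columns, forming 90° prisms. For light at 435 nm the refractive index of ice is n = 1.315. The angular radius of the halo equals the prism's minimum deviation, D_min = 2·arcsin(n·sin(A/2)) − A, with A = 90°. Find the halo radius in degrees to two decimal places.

46.82°

n·sin(A/2) = 1.315 × sin 45° = 1.315 × 0.7071 = 0.9298.
D_min = 2·arcsin(0.9298) − 90° = 2 × 68.411° − 90° = 46.821°.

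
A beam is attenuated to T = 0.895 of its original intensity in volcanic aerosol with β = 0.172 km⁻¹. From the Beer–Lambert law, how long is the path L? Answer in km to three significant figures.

0.645 km

Beer–Lambert: T = exp(−βL) ⇒ L = −ln(T)/β = −ln(0.895)/0.172 = 0.1109/0.172 = 0.645 km.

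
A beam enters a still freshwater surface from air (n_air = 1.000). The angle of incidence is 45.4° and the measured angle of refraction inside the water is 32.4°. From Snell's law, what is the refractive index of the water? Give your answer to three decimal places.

n = sin θ_i / sin θ_r = sin 45.4° / sin 32.4° = 0.7120 / 0.5358 = 1.3288.

1.329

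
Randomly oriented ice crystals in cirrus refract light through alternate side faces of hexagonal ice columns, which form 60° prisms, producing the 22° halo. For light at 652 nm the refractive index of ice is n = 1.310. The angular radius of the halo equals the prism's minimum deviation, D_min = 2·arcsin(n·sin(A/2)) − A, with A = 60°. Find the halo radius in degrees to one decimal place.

21.8°

n·sin(A/2) = 1.310 × sin 30° = 1.310 × 0.5000 = 0.6550.
D_min = 2·arcsin(0.6550) − 60° = 2 × 40.920° − 60° = 21.839°.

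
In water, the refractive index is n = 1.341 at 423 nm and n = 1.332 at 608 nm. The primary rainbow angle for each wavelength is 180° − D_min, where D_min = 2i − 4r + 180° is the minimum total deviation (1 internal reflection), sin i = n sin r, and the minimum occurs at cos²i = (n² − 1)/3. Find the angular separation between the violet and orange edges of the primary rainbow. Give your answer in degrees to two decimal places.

1.29°

At 423 nm (n = 1.341): cos²i = 0.26609 → i = 58.946°, r = 39.705°, D_min = 139.071°, rainbow angle = 40.929°.
At 608 nm (n = 1.332): cos²i = 0.25807 → i = 59.469°, r = 40.290°, D_min = 137.776°, rainbow angle = 42.224°.
Angular width = |40.929° − 42.224°| = 1.295°.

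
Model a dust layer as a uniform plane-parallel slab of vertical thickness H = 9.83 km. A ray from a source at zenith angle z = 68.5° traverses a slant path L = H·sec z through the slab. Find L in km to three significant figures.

sec z = 1/cos 68.5° = 2.7285.
L = 9.83 × 2.7285 = 26.821 km.

26.8 km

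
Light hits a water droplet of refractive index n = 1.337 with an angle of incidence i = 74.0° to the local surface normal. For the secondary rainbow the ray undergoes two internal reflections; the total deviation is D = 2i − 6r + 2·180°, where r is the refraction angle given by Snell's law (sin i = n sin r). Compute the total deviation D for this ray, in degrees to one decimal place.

232.2°

sin r = sin 74.0° / 1.337 = 0.9613/1.337 = 0.7190; r = 45.97°.
D = 2·74.0° − 6·45.97° + 2·180° = 148.00° − 275.82° + 360° = 232.18°.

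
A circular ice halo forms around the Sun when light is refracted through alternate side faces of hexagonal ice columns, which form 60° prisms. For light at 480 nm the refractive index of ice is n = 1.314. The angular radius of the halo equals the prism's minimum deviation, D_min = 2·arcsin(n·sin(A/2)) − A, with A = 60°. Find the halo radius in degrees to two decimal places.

n·sin(A/2) = 1.314 × sin 30° = 1.314 × 0.5000 = 0.6570.
D_min = 2·arcsin(0.6570) − 60° = 2 × 41.071° − 60° = 22.143°.

22.14°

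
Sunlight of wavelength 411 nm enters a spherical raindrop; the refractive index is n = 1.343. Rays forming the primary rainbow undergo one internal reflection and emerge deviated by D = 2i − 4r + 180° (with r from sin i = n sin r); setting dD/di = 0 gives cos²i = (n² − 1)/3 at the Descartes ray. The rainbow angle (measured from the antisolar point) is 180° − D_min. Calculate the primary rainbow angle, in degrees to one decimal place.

40.6°

cos²i = (1.80365 − 1)/3 = 0.26788; i = arccos(0.51757) = 58.830°.
sin r = sin 58.830°/1.343 = 0.63711; r = 39.577°.
D_min = 2·58.830° − 4·39.577° + 180° = 139.354°.
Rainbow angle = 180° − D_min = 40.646°.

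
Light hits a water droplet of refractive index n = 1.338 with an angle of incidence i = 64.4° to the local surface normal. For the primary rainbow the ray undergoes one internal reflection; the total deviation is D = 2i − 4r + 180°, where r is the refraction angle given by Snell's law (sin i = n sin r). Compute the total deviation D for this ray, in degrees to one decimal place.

sin r = sin 64.4° / 1.338 = 0.9018/1.338 = 0.6740; r = 42.38°.
D = 2·64.4° − 4·42.38° + 180° = 128.80° − 169.51° + 180° = 139.29°.

139.3°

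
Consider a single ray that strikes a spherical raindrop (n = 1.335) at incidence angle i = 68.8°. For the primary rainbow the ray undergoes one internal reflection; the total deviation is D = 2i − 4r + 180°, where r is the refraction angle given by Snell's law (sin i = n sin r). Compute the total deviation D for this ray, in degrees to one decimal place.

140.4°

sin r = sin 68.8° / 1.335 = 0.9323/1.335 = 0.6984; r = 44.30°.
D = 2·68.8° − 4·44.30° + 180° = 137.60° − 177.19° + 180° = 140.41°.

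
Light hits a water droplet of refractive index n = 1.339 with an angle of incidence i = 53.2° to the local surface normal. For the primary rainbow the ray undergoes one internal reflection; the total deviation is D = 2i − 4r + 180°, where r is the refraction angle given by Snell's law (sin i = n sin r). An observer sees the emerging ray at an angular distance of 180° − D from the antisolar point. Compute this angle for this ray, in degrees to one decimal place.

40.5°

sin r = sin 53.2° / 1.339 = 0.8007/1.339 = 0.5980; r = 36.73°.
D = 2·53.2° − 4·36.73° + 180° = 106.40° − 146.91° + 180° = 139.49°.
Angle from antisolar point = 180° − D = 40.51°.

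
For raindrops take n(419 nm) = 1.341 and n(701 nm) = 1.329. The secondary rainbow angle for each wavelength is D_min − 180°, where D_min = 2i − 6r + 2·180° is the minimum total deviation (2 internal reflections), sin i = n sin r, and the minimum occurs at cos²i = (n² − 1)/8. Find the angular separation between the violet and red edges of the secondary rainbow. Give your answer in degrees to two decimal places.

At 419 nm (n = 1.341): cos²i = 0.09979 → i = 71.586°, r = 45.034°, D_min = 232.966°, rainbow angle = 52.966°.
At 701 nm (n = 1.329): cos²i = 0.09578 → i = 71.972°, r = 45.685°, D_min = 229.837°, rainbow angle = 49.837°.
Angular width = |52.966° − 49.837°| = 3.129°.

3.13°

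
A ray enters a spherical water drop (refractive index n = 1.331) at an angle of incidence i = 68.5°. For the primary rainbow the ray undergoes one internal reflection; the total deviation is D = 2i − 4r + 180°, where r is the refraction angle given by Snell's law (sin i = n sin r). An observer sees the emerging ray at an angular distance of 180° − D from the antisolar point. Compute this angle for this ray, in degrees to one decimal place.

sin r = sin 68.5° / 1.331 = 0.9304/1.331 = 0.6990; r = 44.35°.
D = 2·68.5° − 4·44.35° + 180° = 137.00° − 177.40° + 180° = 139.60°.
Angle from antisolar point = 180° − D = 40.40°.

40.4°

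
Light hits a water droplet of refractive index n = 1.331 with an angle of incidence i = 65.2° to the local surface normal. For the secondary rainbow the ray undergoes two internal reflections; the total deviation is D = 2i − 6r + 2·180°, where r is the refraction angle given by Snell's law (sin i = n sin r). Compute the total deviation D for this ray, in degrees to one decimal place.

232.4°

sin r = sin 65.2° / 1.331 = 0.9078/1.331 = 0.6820; r = 43.00°.
D = 2·65.2° − 6·43.00° + 2·180° = 130.40° − 258.01° + 360° = 232.39°.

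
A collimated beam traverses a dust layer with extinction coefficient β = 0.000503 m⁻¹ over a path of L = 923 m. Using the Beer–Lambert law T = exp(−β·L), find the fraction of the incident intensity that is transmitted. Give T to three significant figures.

0.629

τ = β·L = 0.000503 × 923 = 0.4643.
T = exp(−0.4643) = 0.6286.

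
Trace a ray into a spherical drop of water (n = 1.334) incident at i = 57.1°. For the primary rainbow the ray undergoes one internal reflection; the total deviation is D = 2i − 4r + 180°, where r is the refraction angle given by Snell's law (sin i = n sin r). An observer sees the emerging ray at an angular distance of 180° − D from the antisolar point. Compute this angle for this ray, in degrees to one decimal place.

41.8°

sin r = sin 57.1° / 1.334 = 0.8396/1.334 = 0.6294; r = 39.01°.
D = 2·57.1° − 4·39.01° + 180° = 114.20° − 156.02° + 180° = 138.18°.
Angle from antisolar point = 180° − D = 41.82°.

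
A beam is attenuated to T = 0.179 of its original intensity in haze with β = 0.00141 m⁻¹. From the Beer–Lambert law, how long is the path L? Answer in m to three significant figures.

Beer–Lambert: T = exp(−βL) ⇒ L = −ln(T)/β = −ln(0.179)/0.00141 = 1.7204/0.00141 = 1220 m.

1220 m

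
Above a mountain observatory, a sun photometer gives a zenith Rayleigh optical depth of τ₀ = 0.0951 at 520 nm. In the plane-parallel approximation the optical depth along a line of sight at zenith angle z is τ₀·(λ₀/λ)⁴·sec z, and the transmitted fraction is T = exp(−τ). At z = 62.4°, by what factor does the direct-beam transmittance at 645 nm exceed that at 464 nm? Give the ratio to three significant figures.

1.27

Airmass: sec 62.4° = 2.1584.
τ(645 nm) = 0.0951 × (520/645)⁴ × 2.1584 = 0.0951 × 0.4224 × 2.1584 = 0.0867.
τ(464 nm) = 0.0951 × (520/464)⁴ × 2.1584 = 0.0951 × 1.5774 × 2.1584 = 0.3238.
T(645)/T(464) = exp(τ_B − τ_A) = exp(0.2371) = 1.2675.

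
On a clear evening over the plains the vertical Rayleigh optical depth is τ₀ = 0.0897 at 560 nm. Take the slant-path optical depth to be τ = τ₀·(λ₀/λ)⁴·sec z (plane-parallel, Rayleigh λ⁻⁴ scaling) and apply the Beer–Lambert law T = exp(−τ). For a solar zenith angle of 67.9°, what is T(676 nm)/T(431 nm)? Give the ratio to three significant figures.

Airmass: sec 67.9° = 2.6580.
τ(676 nm) = 0.0897 × (560/676)⁴ × 2.6580 = 0.0897 × 0.4709 × 2.6580 = 0.1123.
τ(431 nm) = 0.0897 × (560/431)⁴ × 2.6580 = 0.0897 × 2.8500 × 2.6580 = 0.6795.
T(676)/T(431) = exp(τ_B − τ_A) = exp(0.5672) = 1.7634.

1.76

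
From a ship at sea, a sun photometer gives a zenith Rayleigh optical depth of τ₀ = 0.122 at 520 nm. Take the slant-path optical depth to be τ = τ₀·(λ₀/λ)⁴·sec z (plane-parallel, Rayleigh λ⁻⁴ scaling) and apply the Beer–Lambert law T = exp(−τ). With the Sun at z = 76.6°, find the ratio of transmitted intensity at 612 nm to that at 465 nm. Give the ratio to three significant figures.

1.73

Airmass: sec 76.6° = 4.3150.
τ(612 nm) = 0.122 × (520/612)⁴ × 4.3150 = 0.122 × 0.5212 × 4.3150 = 0.2744.
τ(465 nm) = 0.122 × (520/465)⁴ × 4.3150 = 0.122 × 1.5639 × 4.3150 = 0.8233.
T(612)/T(465) = exp(τ_B − τ_A) = exp(0.5489) = 1.7313.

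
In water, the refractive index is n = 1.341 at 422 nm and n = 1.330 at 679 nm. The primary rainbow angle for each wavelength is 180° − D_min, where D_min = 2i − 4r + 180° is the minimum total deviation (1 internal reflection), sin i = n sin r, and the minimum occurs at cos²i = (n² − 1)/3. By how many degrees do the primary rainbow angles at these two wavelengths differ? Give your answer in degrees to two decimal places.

At 422 nm (n = 1.341): cos²i = 0.26609 → i = 58.946°, r = 39.705°, D_min = 139.071°, rainbow angle = 40.929°.
At 679 nm (n = 1.330): cos²i = 0.25630 → i = 59.585°, r = 40.422°, D_min = 137.484°, rainbow angle = 42.516°.
Angular width = |40.929° − 42.516°| = 1.588°.

1.59°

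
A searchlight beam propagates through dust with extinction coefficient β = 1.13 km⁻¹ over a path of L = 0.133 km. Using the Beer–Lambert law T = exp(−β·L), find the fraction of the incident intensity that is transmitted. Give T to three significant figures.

τ = β·L = 1.13 × 0.133 = 0.1503.
T = exp(−0.1503) = 0.8605.

0.860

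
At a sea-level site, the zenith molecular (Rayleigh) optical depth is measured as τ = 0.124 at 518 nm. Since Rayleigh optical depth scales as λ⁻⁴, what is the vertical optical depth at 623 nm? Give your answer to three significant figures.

0.0593

τ(623 nm) = τ(518 nm) × (518/623)⁴ = 0.124 × (0.8315)⁴ = 0.124 × 0.4779 = 0.0593.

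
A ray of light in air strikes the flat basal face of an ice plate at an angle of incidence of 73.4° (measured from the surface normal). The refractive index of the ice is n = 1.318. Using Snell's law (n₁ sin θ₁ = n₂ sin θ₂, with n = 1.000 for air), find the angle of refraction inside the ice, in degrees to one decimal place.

46.6°

Snell: sin θ_r = sin θ_i / n = sin 73.4° / 1.318 = 0.9583 / 1.318 = 0.7271.
θ_r = arcsin(0.7271) = 46.64°.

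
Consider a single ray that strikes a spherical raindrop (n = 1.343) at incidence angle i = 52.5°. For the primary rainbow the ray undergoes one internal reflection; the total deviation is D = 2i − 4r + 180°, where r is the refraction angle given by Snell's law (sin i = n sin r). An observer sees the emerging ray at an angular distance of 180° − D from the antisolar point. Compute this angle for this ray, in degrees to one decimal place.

sin r = sin 52.5° / 1.343 = 0.7934/1.343 = 0.5907; r = 36.21°.
D = 2·52.5° − 4·36.21° + 180° = 105.00° − 144.84° + 180° = 140.16°.
Angle from antisolar point = 180° − D = 39.84°.

39.8°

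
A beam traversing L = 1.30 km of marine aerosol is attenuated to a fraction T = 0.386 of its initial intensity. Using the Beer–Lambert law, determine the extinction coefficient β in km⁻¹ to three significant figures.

0.732 km⁻¹

Beer–Lambert: T = exp(−βL) ⇒ β = −ln(T)/L = −ln(0.386)/1.30 = 0.9519/1.30 = 0.7322 km⁻¹.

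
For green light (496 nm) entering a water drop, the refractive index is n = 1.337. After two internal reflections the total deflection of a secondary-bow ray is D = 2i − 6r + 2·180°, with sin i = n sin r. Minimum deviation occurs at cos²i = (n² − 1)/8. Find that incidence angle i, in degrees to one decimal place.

cos²i = (1.337² − 1)/8 = (1.78757 − 1)/8 = 0.09845.
cos i = 0.31376, so i = 71.714°.

71.7°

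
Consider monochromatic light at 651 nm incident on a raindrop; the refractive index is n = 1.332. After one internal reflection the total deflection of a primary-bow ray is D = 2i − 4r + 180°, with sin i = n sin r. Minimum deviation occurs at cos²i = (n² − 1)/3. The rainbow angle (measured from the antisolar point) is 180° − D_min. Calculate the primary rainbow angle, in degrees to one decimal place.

cos²i = (1.77422 − 1)/3 = 0.25807; i = arccos(0.50801) = 59.469°.
sin r = sin 59.469°/1.332 = 0.64666; r = 40.290°.
D_min = 2·59.469° − 4·40.290° + 180° = 137.776°.
Rainbow angle = 180° − D_min = 42.224°.

42.2°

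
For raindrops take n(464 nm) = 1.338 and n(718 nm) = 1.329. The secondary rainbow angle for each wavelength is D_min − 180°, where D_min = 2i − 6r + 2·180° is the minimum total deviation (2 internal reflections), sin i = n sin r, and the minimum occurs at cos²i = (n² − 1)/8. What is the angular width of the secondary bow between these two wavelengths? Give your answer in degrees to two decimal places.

2.36°

At 464 nm (n = 1.338): cos²i = 0.09878 → i = 71.682°, r = 45.195°, D_min = 232.193°, rainbow angle = 52.193°.
At 718 nm (n = 1.329): cos²i = 0.09578 → i = 71.972°, r = 45.685°, D_min = 229.837°, rainbow angle = 49.837°.
Angular width = |52.193° − 49.837°| = 2.356°.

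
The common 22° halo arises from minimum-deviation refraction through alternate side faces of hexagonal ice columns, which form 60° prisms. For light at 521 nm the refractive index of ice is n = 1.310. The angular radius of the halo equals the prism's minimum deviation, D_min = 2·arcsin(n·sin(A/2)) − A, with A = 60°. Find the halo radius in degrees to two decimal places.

21.84°

n·sin(A/2) = 1.310 × sin 30° = 1.310 × 0.5000 = 0.6550.
D_min = 2·arcsin(0.6550) − 60° = 2 × 40.920° − 60° = 21.839°.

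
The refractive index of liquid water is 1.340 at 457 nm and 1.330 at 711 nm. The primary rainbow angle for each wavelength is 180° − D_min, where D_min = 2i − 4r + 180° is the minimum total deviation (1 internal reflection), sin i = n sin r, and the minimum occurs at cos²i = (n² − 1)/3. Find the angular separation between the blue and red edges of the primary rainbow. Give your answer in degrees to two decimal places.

1.45°

At 457 nm (n = 1.340): cos²i = 0.26520 → i = 59.004°, r = 39.770°, D_min = 138.929°, rainbow angle = 41.071°.
At 711 nm (n = 1.330): cos²i = 0.25630 → i = 59.585°, r = 40.422°, D_min = 137.484°, rainbow angle = 42.516°.
Angular width = |41.071° − 42.516°| = 1.445°.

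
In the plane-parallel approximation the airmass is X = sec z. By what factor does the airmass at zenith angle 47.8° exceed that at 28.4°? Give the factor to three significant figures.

1.31

X(47.8°)/X(28.4°) = sec 47.8° / sec 28.4° = cos 28.4° / cos 47.8° = 0.8796/0.6717 = 1.3095.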